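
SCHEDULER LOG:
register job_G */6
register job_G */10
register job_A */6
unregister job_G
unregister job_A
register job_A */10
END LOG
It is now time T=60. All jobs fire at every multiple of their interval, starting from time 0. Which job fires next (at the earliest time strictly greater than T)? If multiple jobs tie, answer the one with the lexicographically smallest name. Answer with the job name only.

Answer: job_A

Derivation:
Op 1: register job_G */6 -> active={job_G:*/6}
Op 2: register job_G */10 -> active={job_G:*/10}
Op 3: register job_A */6 -> active={job_A:*/6, job_G:*/10}
Op 4: unregister job_G -> active={job_A:*/6}
Op 5: unregister job_A -> active={}
Op 6: register job_A */10 -> active={job_A:*/10}
  job_A: interval 10, next fire after T=60 is 70
Earliest = 70, winner (lex tiebreak) = job_A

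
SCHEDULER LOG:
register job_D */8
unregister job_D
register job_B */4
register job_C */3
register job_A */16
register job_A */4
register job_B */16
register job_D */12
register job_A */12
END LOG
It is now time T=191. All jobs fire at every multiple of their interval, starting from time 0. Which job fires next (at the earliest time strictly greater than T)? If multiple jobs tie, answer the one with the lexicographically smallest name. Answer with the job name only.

Answer: job_A

Derivation:
Op 1: register job_D */8 -> active={job_D:*/8}
Op 2: unregister job_D -> active={}
Op 3: register job_B */4 -> active={job_B:*/4}
Op 4: register job_C */3 -> active={job_B:*/4, job_C:*/3}
Op 5: register job_A */16 -> active={job_A:*/16, job_B:*/4, job_C:*/3}
Op 6: register job_A */4 -> active={job_A:*/4, job_B:*/4, job_C:*/3}
Op 7: register job_B */16 -> active={job_A:*/4, job_B:*/16, job_C:*/3}
Op 8: register job_D */12 -> active={job_A:*/4, job_B:*/16, job_C:*/3, job_D:*/12}
Op 9: register job_A */12 -> active={job_A:*/12, job_B:*/16, job_C:*/3, job_D:*/12}
  job_A: interval 12, next fire after T=191 is 192
  job_B: interval 16, next fire after T=191 is 192
  job_C: interval 3, next fire after T=191 is 192
  job_D: interval 12, next fire after T=191 is 192
Earliest = 192, winner (lex tiebreak) = job_A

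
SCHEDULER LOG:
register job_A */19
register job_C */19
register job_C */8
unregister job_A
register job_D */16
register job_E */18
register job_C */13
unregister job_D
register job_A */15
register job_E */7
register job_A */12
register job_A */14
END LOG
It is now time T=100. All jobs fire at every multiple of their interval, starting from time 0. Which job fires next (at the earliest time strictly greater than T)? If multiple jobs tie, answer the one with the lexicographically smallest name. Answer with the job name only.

Op 1: register job_A */19 -> active={job_A:*/19}
Op 2: register job_C */19 -> active={job_A:*/19, job_C:*/19}
Op 3: register job_C */8 -> active={job_A:*/19, job_C:*/8}
Op 4: unregister job_A -> active={job_C:*/8}
Op 5: register job_D */16 -> active={job_C:*/8, job_D:*/16}
Op 6: register job_E */18 -> active={job_C:*/8, job_D:*/16, job_E:*/18}
Op 7: register job_C */13 -> active={job_C:*/13, job_D:*/16, job_E:*/18}
Op 8: unregister job_D -> active={job_C:*/13, job_E:*/18}
Op 9: register job_A */15 -> active={job_A:*/15, job_C:*/13, job_E:*/18}
Op 10: register job_E */7 -> active={job_A:*/15, job_C:*/13, job_E:*/7}
Op 11: register job_A */12 -> active={job_A:*/12, job_C:*/13, job_E:*/7}
Op 12: register job_A */14 -> active={job_A:*/14, job_C:*/13, job_E:*/7}
  job_A: interval 14, next fire after T=100 is 112
  job_C: interval 13, next fire after T=100 is 104
  job_E: interval 7, next fire after T=100 is 105
Earliest = 104, winner (lex tiebreak) = job_C

Answer: job_C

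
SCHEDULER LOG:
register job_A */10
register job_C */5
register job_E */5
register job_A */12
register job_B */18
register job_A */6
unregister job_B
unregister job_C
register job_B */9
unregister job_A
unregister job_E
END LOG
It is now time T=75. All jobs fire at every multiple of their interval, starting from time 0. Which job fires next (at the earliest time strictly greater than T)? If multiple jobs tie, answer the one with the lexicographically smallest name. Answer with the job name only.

Answer: job_B

Derivation:
Op 1: register job_A */10 -> active={job_A:*/10}
Op 2: register job_C */5 -> active={job_A:*/10, job_C:*/5}
Op 3: register job_E */5 -> active={job_A:*/10, job_C:*/5, job_E:*/5}
Op 4: register job_A */12 -> active={job_A:*/12, job_C:*/5, job_E:*/5}
Op 5: register job_B */18 -> active={job_A:*/12, job_B:*/18, job_C:*/5, job_E:*/5}
Op 6: register job_A */6 -> active={job_A:*/6, job_B:*/18, job_C:*/5, job_E:*/5}
Op 7: unregister job_B -> active={job_A:*/6, job_C:*/5, job_E:*/5}
Op 8: unregister job_C -> active={job_A:*/6, job_E:*/5}
Op 9: register job_B */9 -> active={job_A:*/6, job_B:*/9, job_E:*/5}
Op 10: unregister job_A -> active={job_B:*/9, job_E:*/5}
Op 11: unregister job_E -> active={job_B:*/9}
  job_B: interval 9, next fire after T=75 is 81
Earliest = 81, winner (lex tiebreak) = job_B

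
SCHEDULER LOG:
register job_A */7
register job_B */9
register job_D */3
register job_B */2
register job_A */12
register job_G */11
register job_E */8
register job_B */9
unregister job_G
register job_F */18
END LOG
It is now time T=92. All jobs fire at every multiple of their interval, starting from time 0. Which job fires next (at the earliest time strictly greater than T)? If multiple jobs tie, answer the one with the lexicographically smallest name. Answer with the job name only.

Op 1: register job_A */7 -> active={job_A:*/7}
Op 2: register job_B */9 -> active={job_A:*/7, job_B:*/9}
Op 3: register job_D */3 -> active={job_A:*/7, job_B:*/9, job_D:*/3}
Op 4: register job_B */2 -> active={job_A:*/7, job_B:*/2, job_D:*/3}
Op 5: register job_A */12 -> active={job_A:*/12, job_B:*/2, job_D:*/3}
Op 6: register job_G */11 -> active={job_A:*/12, job_B:*/2, job_D:*/3, job_G:*/11}
Op 7: register job_E */8 -> active={job_A:*/12, job_B:*/2, job_D:*/3, job_E:*/8, job_G:*/11}
Op 8: register job_B */9 -> active={job_A:*/12, job_B:*/9, job_D:*/3, job_E:*/8, job_G:*/11}
Op 9: unregister job_G -> active={job_A:*/12, job_B:*/9, job_D:*/3, job_E:*/8}
Op 10: register job_F */18 -> active={job_A:*/12, job_B:*/9, job_D:*/3, job_E:*/8, job_F:*/18}
  job_A: interval 12, next fire after T=92 is 96
  job_B: interval 9, next fire after T=92 is 99
  job_D: interval 3, next fire after T=92 is 93
  job_E: interval 8, next fire after T=92 is 96
  job_F: interval 18, next fire after T=92 is 108
Earliest = 93, winner (lex tiebreak) = job_D

Answer: job_D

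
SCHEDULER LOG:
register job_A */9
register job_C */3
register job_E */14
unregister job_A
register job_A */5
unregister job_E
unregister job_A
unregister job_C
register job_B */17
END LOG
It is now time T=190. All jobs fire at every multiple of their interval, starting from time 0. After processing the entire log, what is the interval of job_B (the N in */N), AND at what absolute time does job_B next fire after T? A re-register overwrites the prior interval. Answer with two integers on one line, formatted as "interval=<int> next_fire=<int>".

Answer: interval=17 next_fire=204

Derivation:
Op 1: register job_A */9 -> active={job_A:*/9}
Op 2: register job_C */3 -> active={job_A:*/9, job_C:*/3}
Op 3: register job_E */14 -> active={job_A:*/9, job_C:*/3, job_E:*/14}
Op 4: unregister job_A -> active={job_C:*/3, job_E:*/14}
Op 5: register job_A */5 -> active={job_A:*/5, job_C:*/3, job_E:*/14}
Op 6: unregister job_E -> active={job_A:*/5, job_C:*/3}
Op 7: unregister job_A -> active={job_C:*/3}
Op 8: unregister job_C -> active={}
Op 9: register job_B */17 -> active={job_B:*/17}
Final interval of job_B = 17
Next fire of job_B after T=190: (190//17+1)*17 = 204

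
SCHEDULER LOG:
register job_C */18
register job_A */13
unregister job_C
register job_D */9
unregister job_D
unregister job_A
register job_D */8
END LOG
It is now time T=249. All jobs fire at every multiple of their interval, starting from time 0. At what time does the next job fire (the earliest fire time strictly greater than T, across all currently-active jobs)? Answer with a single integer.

Op 1: register job_C */18 -> active={job_C:*/18}
Op 2: register job_A */13 -> active={job_A:*/13, job_C:*/18}
Op 3: unregister job_C -> active={job_A:*/13}
Op 4: register job_D */9 -> active={job_A:*/13, job_D:*/9}
Op 5: unregister job_D -> active={job_A:*/13}
Op 6: unregister job_A -> active={}
Op 7: register job_D */8 -> active={job_D:*/8}
  job_D: interval 8, next fire after T=249 is 256
Earliest fire time = 256 (job job_D)

Answer: 256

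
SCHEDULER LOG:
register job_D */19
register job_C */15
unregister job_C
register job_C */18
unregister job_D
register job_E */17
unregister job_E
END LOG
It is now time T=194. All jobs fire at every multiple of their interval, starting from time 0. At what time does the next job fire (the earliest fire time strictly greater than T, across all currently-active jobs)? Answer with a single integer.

Op 1: register job_D */19 -> active={job_D:*/19}
Op 2: register job_C */15 -> active={job_C:*/15, job_D:*/19}
Op 3: unregister job_C -> active={job_D:*/19}
Op 4: register job_C */18 -> active={job_C:*/18, job_D:*/19}
Op 5: unregister job_D -> active={job_C:*/18}
Op 6: register job_E */17 -> active={job_C:*/18, job_E:*/17}
Op 7: unregister job_E -> active={job_C:*/18}
  job_C: interval 18, next fire after T=194 is 198
Earliest fire time = 198 (job job_C)

Answer: 198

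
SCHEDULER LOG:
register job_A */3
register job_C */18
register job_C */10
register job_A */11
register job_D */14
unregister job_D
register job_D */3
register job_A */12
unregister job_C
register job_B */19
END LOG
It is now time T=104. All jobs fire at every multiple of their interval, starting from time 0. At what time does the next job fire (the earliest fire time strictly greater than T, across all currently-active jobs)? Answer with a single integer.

Answer: 105

Derivation:
Op 1: register job_A */3 -> active={job_A:*/3}
Op 2: register job_C */18 -> active={job_A:*/3, job_C:*/18}
Op 3: register job_C */10 -> active={job_A:*/3, job_C:*/10}
Op 4: register job_A */11 -> active={job_A:*/11, job_C:*/10}
Op 5: register job_D */14 -> active={job_A:*/11, job_C:*/10, job_D:*/14}
Op 6: unregister job_D -> active={job_A:*/11, job_C:*/10}
Op 7: register job_D */3 -> active={job_A:*/11, job_C:*/10, job_D:*/3}
Op 8: register job_A */12 -> active={job_A:*/12, job_C:*/10, job_D:*/3}
Op 9: unregister job_C -> active={job_A:*/12, job_D:*/3}
Op 10: register job_B */19 -> active={job_A:*/12, job_B:*/19, job_D:*/3}
  job_A: interval 12, next fire after T=104 is 108
  job_B: interval 19, next fire after T=104 is 114
  job_D: interval 3, next fire after T=104 is 105
Earliest fire time = 105 (job job_D)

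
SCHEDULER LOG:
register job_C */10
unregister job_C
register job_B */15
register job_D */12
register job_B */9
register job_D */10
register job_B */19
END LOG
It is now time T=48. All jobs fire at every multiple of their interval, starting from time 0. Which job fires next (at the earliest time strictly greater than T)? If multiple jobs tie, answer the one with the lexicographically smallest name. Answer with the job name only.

Op 1: register job_C */10 -> active={job_C:*/10}
Op 2: unregister job_C -> active={}
Op 3: register job_B */15 -> active={job_B:*/15}
Op 4: register job_D */12 -> active={job_B:*/15, job_D:*/12}
Op 5: register job_B */9 -> active={job_B:*/9, job_D:*/12}
Op 6: register job_D */10 -> active={job_B:*/9, job_D:*/10}
Op 7: register job_B */19 -> active={job_B:*/19, job_D:*/10}
  job_B: interval 19, next fire after T=48 is 57
  job_D: interval 10, next fire after T=48 is 50
Earliest = 50, winner (lex tiebreak) = job_D

Answer: job_D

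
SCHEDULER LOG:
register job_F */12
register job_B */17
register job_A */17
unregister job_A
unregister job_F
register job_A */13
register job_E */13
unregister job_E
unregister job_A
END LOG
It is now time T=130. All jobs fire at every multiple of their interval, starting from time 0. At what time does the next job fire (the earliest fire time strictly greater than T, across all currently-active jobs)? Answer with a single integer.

Op 1: register job_F */12 -> active={job_F:*/12}
Op 2: register job_B */17 -> active={job_B:*/17, job_F:*/12}
Op 3: register job_A */17 -> active={job_A:*/17, job_B:*/17, job_F:*/12}
Op 4: unregister job_A -> active={job_B:*/17, job_F:*/12}
Op 5: unregister job_F -> active={job_B:*/17}
Op 6: register job_A */13 -> active={job_A:*/13, job_B:*/17}
Op 7: register job_E */13 -> active={job_A:*/13, job_B:*/17, job_E:*/13}
Op 8: unregister job_E -> active={job_A:*/13, job_B:*/17}
Op 9: unregister job_A -> active={job_B:*/17}
  job_B: interval 17, next fire after T=130 is 136
Earliest fire time = 136 (job job_B)

Answer: 136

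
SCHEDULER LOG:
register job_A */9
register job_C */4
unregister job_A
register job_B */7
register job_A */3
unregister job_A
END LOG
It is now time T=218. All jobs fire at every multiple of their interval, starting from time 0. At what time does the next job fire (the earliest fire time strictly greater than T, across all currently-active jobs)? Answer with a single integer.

Answer: 220

Derivation:
Op 1: register job_A */9 -> active={job_A:*/9}
Op 2: register job_C */4 -> active={job_A:*/9, job_C:*/4}
Op 3: unregister job_A -> active={job_C:*/4}
Op 4: register job_B */7 -> active={job_B:*/7, job_C:*/4}
Op 5: register job_A */3 -> active={job_A:*/3, job_B:*/7, job_C:*/4}
Op 6: unregister job_A -> active={job_B:*/7, job_C:*/4}
  job_B: interval 7, next fire after T=218 is 224
  job_C: interval 4, next fire after T=218 is 220
Earliest fire time = 220 (job job_C)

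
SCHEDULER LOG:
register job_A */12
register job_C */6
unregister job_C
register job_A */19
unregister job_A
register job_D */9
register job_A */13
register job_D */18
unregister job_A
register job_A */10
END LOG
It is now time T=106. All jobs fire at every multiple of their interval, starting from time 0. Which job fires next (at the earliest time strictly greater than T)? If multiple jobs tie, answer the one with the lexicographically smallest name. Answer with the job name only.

Answer: job_D

Derivation:
Op 1: register job_A */12 -> active={job_A:*/12}
Op 2: register job_C */6 -> active={job_A:*/12, job_C:*/6}
Op 3: unregister job_C -> active={job_A:*/12}
Op 4: register job_A */19 -> active={job_A:*/19}
Op 5: unregister job_A -> active={}
Op 6: register job_D */9 -> active={job_D:*/9}
Op 7: register job_A */13 -> active={job_A:*/13, job_D:*/9}
Op 8: register job_D */18 -> active={job_A:*/13, job_D:*/18}
Op 9: unregister job_A -> active={job_D:*/18}
Op 10: register job_A */10 -> active={job_A:*/10, job_D:*/18}
  job_A: interval 10, next fire after T=106 is 110
  job_D: interval 18, next fire after T=106 is 108
Earliest = 108, winner (lex tiebreak) = job_D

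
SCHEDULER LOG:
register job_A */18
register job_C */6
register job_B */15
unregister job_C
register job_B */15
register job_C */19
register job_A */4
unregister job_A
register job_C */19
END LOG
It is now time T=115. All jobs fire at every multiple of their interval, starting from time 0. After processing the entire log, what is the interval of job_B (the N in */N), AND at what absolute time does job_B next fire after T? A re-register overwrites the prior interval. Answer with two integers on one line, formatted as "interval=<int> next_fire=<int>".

Op 1: register job_A */18 -> active={job_A:*/18}
Op 2: register job_C */6 -> active={job_A:*/18, job_C:*/6}
Op 3: register job_B */15 -> active={job_A:*/18, job_B:*/15, job_C:*/6}
Op 4: unregister job_C -> active={job_A:*/18, job_B:*/15}
Op 5: register job_B */15 -> active={job_A:*/18, job_B:*/15}
Op 6: register job_C */19 -> active={job_A:*/18, job_B:*/15, job_C:*/19}
Op 7: register job_A */4 -> active={job_A:*/4, job_B:*/15, job_C:*/19}
Op 8: unregister job_A -> active={job_B:*/15, job_C:*/19}
Op 9: register job_C */19 -> active={job_B:*/15, job_C:*/19}
Final interval of job_B = 15
Next fire of job_B after T=115: (115//15+1)*15 = 120

Answer: interval=15 next_fire=120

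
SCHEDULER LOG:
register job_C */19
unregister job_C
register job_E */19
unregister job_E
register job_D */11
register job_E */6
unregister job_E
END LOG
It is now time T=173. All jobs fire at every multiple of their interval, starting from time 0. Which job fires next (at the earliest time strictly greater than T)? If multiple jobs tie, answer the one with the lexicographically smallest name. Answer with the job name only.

Op 1: register job_C */19 -> active={job_C:*/19}
Op 2: unregister job_C -> active={}
Op 3: register job_E */19 -> active={job_E:*/19}
Op 4: unregister job_E -> active={}
Op 5: register job_D */11 -> active={job_D:*/11}
Op 6: register job_E */6 -> active={job_D:*/11, job_E:*/6}
Op 7: unregister job_E -> active={job_D:*/11}
  job_D: interval 11, next fire after T=173 is 176
Earliest = 176, winner (lex tiebreak) = job_D

Answer: job_D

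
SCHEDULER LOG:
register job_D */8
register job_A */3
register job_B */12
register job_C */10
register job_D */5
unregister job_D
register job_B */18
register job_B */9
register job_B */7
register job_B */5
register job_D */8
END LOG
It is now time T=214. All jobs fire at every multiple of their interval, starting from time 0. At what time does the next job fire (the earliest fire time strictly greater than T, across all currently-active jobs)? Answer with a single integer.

Answer: 215

Derivation:
Op 1: register job_D */8 -> active={job_D:*/8}
Op 2: register job_A */3 -> active={job_A:*/3, job_D:*/8}
Op 3: register job_B */12 -> active={job_A:*/3, job_B:*/12, job_D:*/8}
Op 4: register job_C */10 -> active={job_A:*/3, job_B:*/12, job_C:*/10, job_D:*/8}
Op 5: register job_D */5 -> active={job_A:*/3, job_B:*/12, job_C:*/10, job_D:*/5}
Op 6: unregister job_D -> active={job_A:*/3, job_B:*/12, job_C:*/10}
Op 7: register job_B */18 -> active={job_A:*/3, job_B:*/18, job_C:*/10}
Op 8: register job_B */9 -> active={job_A:*/3, job_B:*/9, job_C:*/10}
Op 9: register job_B */7 -> active={job_A:*/3, job_B:*/7, job_C:*/10}
Op 10: register job_B */5 -> active={job_A:*/3, job_B:*/5, job_C:*/10}
Op 11: register job_D */8 -> active={job_A:*/3, job_B:*/5, job_C:*/10, job_D:*/8}
  job_A: interval 3, next fire after T=214 is 216
  job_B: interval 5, next fire after T=214 is 215
  job_C: interval 10, next fire after T=214 is 220
  job_D: interval 8, next fire after T=214 is 216
Earliest fire time = 215 (job job_B)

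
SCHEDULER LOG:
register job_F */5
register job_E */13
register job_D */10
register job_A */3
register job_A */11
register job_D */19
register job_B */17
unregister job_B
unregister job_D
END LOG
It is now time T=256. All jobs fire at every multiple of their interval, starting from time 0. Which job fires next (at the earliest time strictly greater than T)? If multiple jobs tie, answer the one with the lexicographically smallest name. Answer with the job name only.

Op 1: register job_F */5 -> active={job_F:*/5}
Op 2: register job_E */13 -> active={job_E:*/13, job_F:*/5}
Op 3: register job_D */10 -> active={job_D:*/10, job_E:*/13, job_F:*/5}
Op 4: register job_A */3 -> active={job_A:*/3, job_D:*/10, job_E:*/13, job_F:*/5}
Op 5: register job_A */11 -> active={job_A:*/11, job_D:*/10, job_E:*/13, job_F:*/5}
Op 6: register job_D */19 -> active={job_A:*/11, job_D:*/19, job_E:*/13, job_F:*/5}
Op 7: register job_B */17 -> active={job_A:*/11, job_B:*/17, job_D:*/19, job_E:*/13, job_F:*/5}
Op 8: unregister job_B -> active={job_A:*/11, job_D:*/19, job_E:*/13, job_F:*/5}
Op 9: unregister job_D -> active={job_A:*/11, job_E:*/13, job_F:*/5}
  job_A: interval 11, next fire after T=256 is 264
  job_E: interval 13, next fire after T=256 is 260
  job_F: interval 5, next fire after T=256 is 260
Earliest = 260, winner (lex tiebreak) = job_E

Answer: job_E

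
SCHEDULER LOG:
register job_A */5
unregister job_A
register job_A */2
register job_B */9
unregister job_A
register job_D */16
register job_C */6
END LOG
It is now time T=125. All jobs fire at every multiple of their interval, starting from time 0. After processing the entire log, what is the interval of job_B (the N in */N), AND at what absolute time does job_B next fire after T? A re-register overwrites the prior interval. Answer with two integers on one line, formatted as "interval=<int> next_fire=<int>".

Op 1: register job_A */5 -> active={job_A:*/5}
Op 2: unregister job_A -> active={}
Op 3: register job_A */2 -> active={job_A:*/2}
Op 4: register job_B */9 -> active={job_A:*/2, job_B:*/9}
Op 5: unregister job_A -> active={job_B:*/9}
Op 6: register job_D */16 -> active={job_B:*/9, job_D:*/16}
Op 7: register job_C */6 -> active={job_B:*/9, job_C:*/6, job_D:*/16}
Final interval of job_B = 9
Next fire of job_B after T=125: (125//9+1)*9 = 126

Answer: interval=9 next_fire=126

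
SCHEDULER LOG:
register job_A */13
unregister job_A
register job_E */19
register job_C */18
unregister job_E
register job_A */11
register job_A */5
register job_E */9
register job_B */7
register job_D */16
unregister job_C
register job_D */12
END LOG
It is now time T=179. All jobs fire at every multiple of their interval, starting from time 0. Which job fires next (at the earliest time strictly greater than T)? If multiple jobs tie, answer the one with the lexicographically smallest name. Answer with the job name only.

Answer: job_A

Derivation:
Op 1: register job_A */13 -> active={job_A:*/13}
Op 2: unregister job_A -> active={}
Op 3: register job_E */19 -> active={job_E:*/19}
Op 4: register job_C */18 -> active={job_C:*/18, job_E:*/19}
Op 5: unregister job_E -> active={job_C:*/18}
Op 6: register job_A */11 -> active={job_A:*/11, job_C:*/18}
Op 7: register job_A */5 -> active={job_A:*/5, job_C:*/18}
Op 8: register job_E */9 -> active={job_A:*/5, job_C:*/18, job_E:*/9}
Op 9: register job_B */7 -> active={job_A:*/5, job_B:*/7, job_C:*/18, job_E:*/9}
Op 10: register job_D */16 -> active={job_A:*/5, job_B:*/7, job_C:*/18, job_D:*/16, job_E:*/9}
Op 11: unregister job_C -> active={job_A:*/5, job_B:*/7, job_D:*/16, job_E:*/9}
Op 12: register job_D */12 -> active={job_A:*/5, job_B:*/7, job_D:*/12, job_E:*/9}
  job_A: interval 5, next fire after T=179 is 180
  job_B: interval 7, next fire after T=179 is 182
  job_D: interval 12, next fire after T=179 is 180
  job_E: interval 9, next fire after T=179 is 180
Earliest = 180, winner (lex tiebreak) = job_A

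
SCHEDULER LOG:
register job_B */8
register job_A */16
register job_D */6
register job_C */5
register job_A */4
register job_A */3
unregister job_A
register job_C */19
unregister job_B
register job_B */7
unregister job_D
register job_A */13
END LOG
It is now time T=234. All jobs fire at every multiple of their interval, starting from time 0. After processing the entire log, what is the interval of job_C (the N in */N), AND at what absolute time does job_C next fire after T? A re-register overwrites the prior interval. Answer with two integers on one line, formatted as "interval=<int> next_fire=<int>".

Answer: interval=19 next_fire=247

Derivation:
Op 1: register job_B */8 -> active={job_B:*/8}
Op 2: register job_A */16 -> active={job_A:*/16, job_B:*/8}
Op 3: register job_D */6 -> active={job_A:*/16, job_B:*/8, job_D:*/6}
Op 4: register job_C */5 -> active={job_A:*/16, job_B:*/8, job_C:*/5, job_D:*/6}
Op 5: register job_A */4 -> active={job_A:*/4, job_B:*/8, job_C:*/5, job_D:*/6}
Op 6: register job_A */3 -> active={job_A:*/3, job_B:*/8, job_C:*/5, job_D:*/6}
Op 7: unregister job_A -> active={job_B:*/8, job_C:*/5, job_D:*/6}
Op 8: register job_C */19 -> active={job_B:*/8, job_C:*/19, job_D:*/6}
Op 9: unregister job_B -> active={job_C:*/19, job_D:*/6}
Op 10: register job_B */7 -> active={job_B:*/7, job_C:*/19, job_D:*/6}
Op 11: unregister job_D -> active={job_B:*/7, job_C:*/19}
Op 12: register job_A */13 -> active={job_A:*/13, job_B:*/7, job_C:*/19}
Final interval of job_C = 19
Next fire of job_C after T=234: (234//19+1)*19 = 247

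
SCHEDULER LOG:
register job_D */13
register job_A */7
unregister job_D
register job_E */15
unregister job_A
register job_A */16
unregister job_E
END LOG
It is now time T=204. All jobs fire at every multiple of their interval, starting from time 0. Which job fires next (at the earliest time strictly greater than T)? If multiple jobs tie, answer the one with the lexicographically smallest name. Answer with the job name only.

Op 1: register job_D */13 -> active={job_D:*/13}
Op 2: register job_A */7 -> active={job_A:*/7, job_D:*/13}
Op 3: unregister job_D -> active={job_A:*/7}
Op 4: register job_E */15 -> active={job_A:*/7, job_E:*/15}
Op 5: unregister job_A -> active={job_E:*/15}
Op 6: register job_A */16 -> active={job_A:*/16, job_E:*/15}
Op 7: unregister job_E -> active={job_A:*/16}
  job_A: interval 16, next fire after T=204 is 208
Earliest = 208, winner (lex tiebreak) = job_A

Answer: job_A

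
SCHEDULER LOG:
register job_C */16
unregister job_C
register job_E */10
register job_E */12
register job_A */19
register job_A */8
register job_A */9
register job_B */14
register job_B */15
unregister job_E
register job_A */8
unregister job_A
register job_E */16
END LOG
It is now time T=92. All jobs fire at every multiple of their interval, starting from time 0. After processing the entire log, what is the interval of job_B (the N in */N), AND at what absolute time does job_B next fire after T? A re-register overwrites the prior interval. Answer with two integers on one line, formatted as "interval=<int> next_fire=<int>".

Op 1: register job_C */16 -> active={job_C:*/16}
Op 2: unregister job_C -> active={}
Op 3: register job_E */10 -> active={job_E:*/10}
Op 4: register job_E */12 -> active={job_E:*/12}
Op 5: register job_A */19 -> active={job_A:*/19, job_E:*/12}
Op 6: register job_A */8 -> active={job_A:*/8, job_E:*/12}
Op 7: register job_A */9 -> active={job_A:*/9, job_E:*/12}
Op 8: register job_B */14 -> active={job_A:*/9, job_B:*/14, job_E:*/12}
Op 9: register job_B */15 -> active={job_A:*/9, job_B:*/15, job_E:*/12}
Op 10: unregister job_E -> active={job_A:*/9, job_B:*/15}
Op 11: register job_A */8 -> active={job_A:*/8, job_B:*/15}
Op 12: unregister job_A -> active={job_B:*/15}
Op 13: register job_E */16 -> active={job_B:*/15, job_E:*/16}
Final interval of job_B = 15
Next fire of job_B after T=92: (92//15+1)*15 = 105

Answer: interval=15 next_fire=105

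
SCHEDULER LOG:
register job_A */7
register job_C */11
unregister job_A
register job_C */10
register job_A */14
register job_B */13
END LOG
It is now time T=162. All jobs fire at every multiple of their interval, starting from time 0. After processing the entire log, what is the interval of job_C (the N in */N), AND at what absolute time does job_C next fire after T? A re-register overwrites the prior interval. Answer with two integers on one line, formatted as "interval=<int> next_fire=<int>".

Op 1: register job_A */7 -> active={job_A:*/7}
Op 2: register job_C */11 -> active={job_A:*/7, job_C:*/11}
Op 3: unregister job_A -> active={job_C:*/11}
Op 4: register job_C */10 -> active={job_C:*/10}
Op 5: register job_A */14 -> active={job_A:*/14, job_C:*/10}
Op 6: register job_B */13 -> active={job_A:*/14, job_B:*/13, job_C:*/10}
Final interval of job_C = 10
Next fire of job_C after T=162: (162//10+1)*10 = 170

Answer: interval=10 next_fire=170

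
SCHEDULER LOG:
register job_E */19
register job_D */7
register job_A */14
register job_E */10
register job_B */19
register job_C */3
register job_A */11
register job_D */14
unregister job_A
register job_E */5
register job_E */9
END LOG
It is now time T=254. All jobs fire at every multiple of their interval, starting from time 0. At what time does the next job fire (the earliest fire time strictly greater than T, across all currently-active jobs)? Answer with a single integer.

Op 1: register job_E */19 -> active={job_E:*/19}
Op 2: register job_D */7 -> active={job_D:*/7, job_E:*/19}
Op 3: register job_A */14 -> active={job_A:*/14, job_D:*/7, job_E:*/19}
Op 4: register job_E */10 -> active={job_A:*/14, job_D:*/7, job_E:*/10}
Op 5: register job_B */19 -> active={job_A:*/14, job_B:*/19, job_D:*/7, job_E:*/10}
Op 6: register job_C */3 -> active={job_A:*/14, job_B:*/19, job_C:*/3, job_D:*/7, job_E:*/10}
Op 7: register job_A */11 -> active={job_A:*/11, job_B:*/19, job_C:*/3, job_D:*/7, job_E:*/10}
Op 8: register job_D */14 -> active={job_A:*/11, job_B:*/19, job_C:*/3, job_D:*/14, job_E:*/10}
Op 9: unregister job_A -> active={job_B:*/19, job_C:*/3, job_D:*/14, job_E:*/10}
Op 10: register job_E */5 -> active={job_B:*/19, job_C:*/3, job_D:*/14, job_E:*/5}
Op 11: register job_E */9 -> active={job_B:*/19, job_C:*/3, job_D:*/14, job_E:*/9}
  job_B: interval 19, next fire after T=254 is 266
  job_C: interval 3, next fire after T=254 is 255
  job_D: interval 14, next fire after T=254 is 266
  job_E: interval 9, next fire after T=254 is 261
Earliest fire time = 255 (job job_C)

Answer: 255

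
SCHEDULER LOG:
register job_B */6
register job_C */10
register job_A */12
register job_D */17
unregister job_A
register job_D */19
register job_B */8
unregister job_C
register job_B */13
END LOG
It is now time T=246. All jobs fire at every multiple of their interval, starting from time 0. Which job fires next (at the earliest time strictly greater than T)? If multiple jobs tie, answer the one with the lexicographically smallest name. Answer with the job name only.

Op 1: register job_B */6 -> active={job_B:*/6}
Op 2: register job_C */10 -> active={job_B:*/6, job_C:*/10}
Op 3: register job_A */12 -> active={job_A:*/12, job_B:*/6, job_C:*/10}
Op 4: register job_D */17 -> active={job_A:*/12, job_B:*/6, job_C:*/10, job_D:*/17}
Op 5: unregister job_A -> active={job_B:*/6, job_C:*/10, job_D:*/17}
Op 6: register job_D */19 -> active={job_B:*/6, job_C:*/10, job_D:*/19}
Op 7: register job_B */8 -> active={job_B:*/8, job_C:*/10, job_D:*/19}
Op 8: unregister job_C -> active={job_B:*/8, job_D:*/19}
Op 9: register job_B */13 -> active={job_B:*/13, job_D:*/19}
  job_B: interval 13, next fire after T=246 is 247
  job_D: interval 19, next fire after T=246 is 247
Earliest = 247, winner (lex tiebreak) = job_B

Answer: job_B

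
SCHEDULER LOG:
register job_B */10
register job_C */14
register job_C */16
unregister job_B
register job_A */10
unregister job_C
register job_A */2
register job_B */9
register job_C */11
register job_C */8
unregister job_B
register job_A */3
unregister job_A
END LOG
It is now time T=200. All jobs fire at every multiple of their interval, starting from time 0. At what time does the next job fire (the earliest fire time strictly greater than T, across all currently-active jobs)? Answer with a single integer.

Answer: 208

Derivation:
Op 1: register job_B */10 -> active={job_B:*/10}
Op 2: register job_C */14 -> active={job_B:*/10, job_C:*/14}
Op 3: register job_C */16 -> active={job_B:*/10, job_C:*/16}
Op 4: unregister job_B -> active={job_C:*/16}
Op 5: register job_A */10 -> active={job_A:*/10, job_C:*/16}
Op 6: unregister job_C -> active={job_A:*/10}
Op 7: register job_A */2 -> active={job_A:*/2}
Op 8: register job_B */9 -> active={job_A:*/2, job_B:*/9}
Op 9: register job_C */11 -> active={job_A:*/2, job_B:*/9, job_C:*/11}
Op 10: register job_C */8 -> active={job_A:*/2, job_B:*/9, job_C:*/8}
Op 11: unregister job_B -> active={job_A:*/2, job_C:*/8}
Op 12: register job_A */3 -> active={job_A:*/3, job_C:*/8}
Op 13: unregister job_A -> active={job_C:*/8}
  job_C: interval 8, next fire after T=200 is 208
Earliest fire time = 208 (job job_C)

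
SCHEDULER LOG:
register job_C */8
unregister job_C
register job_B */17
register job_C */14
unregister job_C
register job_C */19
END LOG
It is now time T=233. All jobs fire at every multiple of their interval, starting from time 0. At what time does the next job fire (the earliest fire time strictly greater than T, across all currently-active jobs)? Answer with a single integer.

Op 1: register job_C */8 -> active={job_C:*/8}
Op 2: unregister job_C -> active={}
Op 3: register job_B */17 -> active={job_B:*/17}
Op 4: register job_C */14 -> active={job_B:*/17, job_C:*/14}
Op 5: unregister job_C -> active={job_B:*/17}
Op 6: register job_C */19 -> active={job_B:*/17, job_C:*/19}
  job_B: interval 17, next fire after T=233 is 238
  job_C: interval 19, next fire after T=233 is 247
Earliest fire time = 238 (job job_B)

Answer: 238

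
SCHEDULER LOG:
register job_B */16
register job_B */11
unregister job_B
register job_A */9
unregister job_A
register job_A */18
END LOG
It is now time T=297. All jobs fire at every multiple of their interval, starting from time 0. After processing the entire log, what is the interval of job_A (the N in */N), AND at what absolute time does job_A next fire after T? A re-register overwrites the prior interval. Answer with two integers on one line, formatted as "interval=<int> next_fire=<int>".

Op 1: register job_B */16 -> active={job_B:*/16}
Op 2: register job_B */11 -> active={job_B:*/11}
Op 3: unregister job_B -> active={}
Op 4: register job_A */9 -> active={job_A:*/9}
Op 5: unregister job_A -> active={}
Op 6: register job_A */18 -> active={job_A:*/18}
Final interval of job_A = 18
Next fire of job_A after T=297: (297//18+1)*18 = 306

Answer: interval=18 next_fire=306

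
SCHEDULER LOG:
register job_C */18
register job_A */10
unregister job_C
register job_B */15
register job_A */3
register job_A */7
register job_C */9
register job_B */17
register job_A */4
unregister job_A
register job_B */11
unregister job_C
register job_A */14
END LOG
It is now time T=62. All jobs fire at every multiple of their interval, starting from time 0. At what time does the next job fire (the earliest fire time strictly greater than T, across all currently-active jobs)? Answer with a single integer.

Answer: 66

Derivation:
Op 1: register job_C */18 -> active={job_C:*/18}
Op 2: register job_A */10 -> active={job_A:*/10, job_C:*/18}
Op 3: unregister job_C -> active={job_A:*/10}
Op 4: register job_B */15 -> active={job_A:*/10, job_B:*/15}
Op 5: register job_A */3 -> active={job_A:*/3, job_B:*/15}
Op 6: register job_A */7 -> active={job_A:*/7, job_B:*/15}
Op 7: register job_C */9 -> active={job_A:*/7, job_B:*/15, job_C:*/9}
Op 8: register job_B */17 -> active={job_A:*/7, job_B:*/17, job_C:*/9}
Op 9: register job_A */4 -> active={job_A:*/4, job_B:*/17, job_C:*/9}
Op 10: unregister job_A -> active={job_B:*/17, job_C:*/9}
Op 11: register job_B */11 -> active={job_B:*/11, job_C:*/9}
Op 12: unregister job_C -> active={job_B:*/11}
Op 13: register job_A */14 -> active={job_A:*/14, job_B:*/11}
  job_A: interval 14, next fire after T=62 is 70
  job_B: interval 11, next fire after T=62 is 66
Earliest fire time = 66 (job job_B)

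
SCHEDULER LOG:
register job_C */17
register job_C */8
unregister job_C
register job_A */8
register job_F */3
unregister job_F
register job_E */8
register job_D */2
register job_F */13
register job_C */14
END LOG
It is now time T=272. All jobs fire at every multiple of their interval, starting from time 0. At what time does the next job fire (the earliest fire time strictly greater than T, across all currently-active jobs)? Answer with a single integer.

Op 1: register job_C */17 -> active={job_C:*/17}
Op 2: register job_C */8 -> active={job_C:*/8}
Op 3: unregister job_C -> active={}
Op 4: register job_A */8 -> active={job_A:*/8}
Op 5: register job_F */3 -> active={job_A:*/8, job_F:*/3}
Op 6: unregister job_F -> active={job_A:*/8}
Op 7: register job_E */8 -> active={job_A:*/8, job_E:*/8}
Op 8: register job_D */2 -> active={job_A:*/8, job_D:*/2, job_E:*/8}
Op 9: register job_F */13 -> active={job_A:*/8, job_D:*/2, job_E:*/8, job_F:*/13}
Op 10: register job_C */14 -> active={job_A:*/8, job_C:*/14, job_D:*/2, job_E:*/8, job_F:*/13}
  job_A: interval 8, next fire after T=272 is 280
  job_C: interval 14, next fire after T=272 is 280
  job_D: interval 2, next fire after T=272 is 274
  job_E: interval 8, next fire after T=272 is 280
  job_F: interval 13, next fire after T=272 is 273
Earliest fire time = 273 (job job_F)

Answer: 273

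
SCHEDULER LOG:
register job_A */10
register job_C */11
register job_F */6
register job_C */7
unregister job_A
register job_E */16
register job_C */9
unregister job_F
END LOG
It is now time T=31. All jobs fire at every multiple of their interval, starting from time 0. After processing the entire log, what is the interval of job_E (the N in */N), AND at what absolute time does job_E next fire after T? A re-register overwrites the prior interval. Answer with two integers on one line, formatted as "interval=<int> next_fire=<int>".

Op 1: register job_A */10 -> active={job_A:*/10}
Op 2: register job_C */11 -> active={job_A:*/10, job_C:*/11}
Op 3: register job_F */6 -> active={job_A:*/10, job_C:*/11, job_F:*/6}
Op 4: register job_C */7 -> active={job_A:*/10, job_C:*/7, job_F:*/6}
Op 5: unregister job_A -> active={job_C:*/7, job_F:*/6}
Op 6: register job_E */16 -> active={job_C:*/7, job_E:*/16, job_F:*/6}
Op 7: register job_C */9 -> active={job_C:*/9, job_E:*/16, job_F:*/6}
Op 8: unregister job_F -> active={job_C:*/9, job_E:*/16}
Final interval of job_E = 16
Next fire of job_E after T=31: (31//16+1)*16 = 32

Answer: interval=16 next_fire=32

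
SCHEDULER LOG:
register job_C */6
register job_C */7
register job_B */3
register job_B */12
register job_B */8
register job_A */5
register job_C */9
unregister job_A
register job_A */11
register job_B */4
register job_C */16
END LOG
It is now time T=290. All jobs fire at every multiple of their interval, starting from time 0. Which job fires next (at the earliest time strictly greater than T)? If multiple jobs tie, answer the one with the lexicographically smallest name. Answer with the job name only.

Op 1: register job_C */6 -> active={job_C:*/6}
Op 2: register job_C */7 -> active={job_C:*/7}
Op 3: register job_B */3 -> active={job_B:*/3, job_C:*/7}
Op 4: register job_B */12 -> active={job_B:*/12, job_C:*/7}
Op 5: register job_B */8 -> active={job_B:*/8, job_C:*/7}
Op 6: register job_A */5 -> active={job_A:*/5, job_B:*/8, job_C:*/7}
Op 7: register job_C */9 -> active={job_A:*/5, job_B:*/8, job_C:*/9}
Op 8: unregister job_A -> active={job_B:*/8, job_C:*/9}
Op 9: register job_A */11 -> active={job_A:*/11, job_B:*/8, job_C:*/9}
Op 10: register job_B */4 -> active={job_A:*/11, job_B:*/4, job_C:*/9}
Op 11: register job_C */16 -> active={job_A:*/11, job_B:*/4, job_C:*/16}
  job_A: interval 11, next fire after T=290 is 297
  job_B: interval 4, next fire after T=290 is 292
  job_C: interval 16, next fire after T=290 is 304
Earliest = 292, winner (lex tiebreak) = job_B

Answer: job_B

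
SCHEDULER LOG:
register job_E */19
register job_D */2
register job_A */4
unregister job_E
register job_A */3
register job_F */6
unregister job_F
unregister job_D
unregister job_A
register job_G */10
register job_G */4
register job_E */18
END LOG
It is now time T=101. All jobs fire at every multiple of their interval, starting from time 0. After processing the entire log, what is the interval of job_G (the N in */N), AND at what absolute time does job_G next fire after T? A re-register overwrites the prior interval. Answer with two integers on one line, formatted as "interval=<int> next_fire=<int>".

Op 1: register job_E */19 -> active={job_E:*/19}
Op 2: register job_D */2 -> active={job_D:*/2, job_E:*/19}
Op 3: register job_A */4 -> active={job_A:*/4, job_D:*/2, job_E:*/19}
Op 4: unregister job_E -> active={job_A:*/4, job_D:*/2}
Op 5: register job_A */3 -> active={job_A:*/3, job_D:*/2}
Op 6: register job_F */6 -> active={job_A:*/3, job_D:*/2, job_F:*/6}
Op 7: unregister job_F -> active={job_A:*/3, job_D:*/2}
Op 8: unregister job_D -> active={job_A:*/3}
Op 9: unregister job_A -> active={}
Op 10: register job_G */10 -> active={job_G:*/10}
Op 11: register job_G */4 -> active={job_G:*/4}
Op 12: register job_E */18 -> active={job_E:*/18, job_G:*/4}
Final interval of job_G = 4
Next fire of job_G after T=101: (101//4+1)*4 = 104

Answer: interval=4 next_fire=104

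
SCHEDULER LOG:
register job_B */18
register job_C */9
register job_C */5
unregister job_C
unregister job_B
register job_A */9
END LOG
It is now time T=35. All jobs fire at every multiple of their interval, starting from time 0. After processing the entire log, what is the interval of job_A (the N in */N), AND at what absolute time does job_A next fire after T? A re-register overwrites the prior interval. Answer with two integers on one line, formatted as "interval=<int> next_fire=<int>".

Op 1: register job_B */18 -> active={job_B:*/18}
Op 2: register job_C */9 -> active={job_B:*/18, job_C:*/9}
Op 3: register job_C */5 -> active={job_B:*/18, job_C:*/5}
Op 4: unregister job_C -> active={job_B:*/18}
Op 5: unregister job_B -> active={}
Op 6: register job_A */9 -> active={job_A:*/9}
Final interval of job_A = 9
Next fire of job_A after T=35: (35//9+1)*9 = 36

Answer: interval=9 next_fire=36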